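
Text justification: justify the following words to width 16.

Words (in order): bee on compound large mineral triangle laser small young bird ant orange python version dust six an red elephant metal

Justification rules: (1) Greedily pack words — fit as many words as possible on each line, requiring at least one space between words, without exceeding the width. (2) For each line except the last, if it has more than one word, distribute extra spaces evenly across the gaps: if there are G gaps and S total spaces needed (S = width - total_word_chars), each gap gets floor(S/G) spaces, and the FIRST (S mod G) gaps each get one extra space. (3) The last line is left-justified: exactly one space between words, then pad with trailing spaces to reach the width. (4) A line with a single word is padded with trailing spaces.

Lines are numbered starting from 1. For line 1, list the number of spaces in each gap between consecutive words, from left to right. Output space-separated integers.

Answer: 2 1

Derivation:
Line 1: ['bee', 'on', 'compound'] (min_width=15, slack=1)
Line 2: ['large', 'mineral'] (min_width=13, slack=3)
Line 3: ['triangle', 'laser'] (min_width=14, slack=2)
Line 4: ['small', 'young', 'bird'] (min_width=16, slack=0)
Line 5: ['ant', 'orange'] (min_width=10, slack=6)
Line 6: ['python', 'version'] (min_width=14, slack=2)
Line 7: ['dust', 'six', 'an', 'red'] (min_width=15, slack=1)
Line 8: ['elephant', 'metal'] (min_width=14, slack=2)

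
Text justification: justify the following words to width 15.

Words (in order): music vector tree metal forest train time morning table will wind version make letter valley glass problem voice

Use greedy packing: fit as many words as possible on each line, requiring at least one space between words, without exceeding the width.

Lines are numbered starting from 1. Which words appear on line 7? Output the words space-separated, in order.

Answer: letter valley

Derivation:
Line 1: ['music', 'vector'] (min_width=12, slack=3)
Line 2: ['tree', 'metal'] (min_width=10, slack=5)
Line 3: ['forest', 'train'] (min_width=12, slack=3)
Line 4: ['time', 'morning'] (min_width=12, slack=3)
Line 5: ['table', 'will', 'wind'] (min_width=15, slack=0)
Line 6: ['version', 'make'] (min_width=12, slack=3)
Line 7: ['letter', 'valley'] (min_width=13, slack=2)
Line 8: ['glass', 'problem'] (min_width=13, slack=2)
Line 9: ['voice'] (min_width=5, slack=10)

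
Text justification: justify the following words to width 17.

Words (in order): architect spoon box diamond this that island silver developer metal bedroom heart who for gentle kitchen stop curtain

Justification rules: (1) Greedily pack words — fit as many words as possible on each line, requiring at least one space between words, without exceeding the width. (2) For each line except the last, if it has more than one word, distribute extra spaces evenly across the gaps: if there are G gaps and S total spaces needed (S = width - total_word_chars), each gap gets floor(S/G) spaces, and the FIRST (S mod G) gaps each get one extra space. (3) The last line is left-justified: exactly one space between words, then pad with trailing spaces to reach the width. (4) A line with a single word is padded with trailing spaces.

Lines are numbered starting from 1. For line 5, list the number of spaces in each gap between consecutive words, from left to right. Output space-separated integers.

Line 1: ['architect', 'spoon'] (min_width=15, slack=2)
Line 2: ['box', 'diamond', 'this'] (min_width=16, slack=1)
Line 3: ['that', 'island'] (min_width=11, slack=6)
Line 4: ['silver', 'developer'] (min_width=16, slack=1)
Line 5: ['metal', 'bedroom'] (min_width=13, slack=4)
Line 6: ['heart', 'who', 'for'] (min_width=13, slack=4)
Line 7: ['gentle', 'kitchen'] (min_width=14, slack=3)
Line 8: ['stop', 'curtain'] (min_width=12, slack=5)

Answer: 5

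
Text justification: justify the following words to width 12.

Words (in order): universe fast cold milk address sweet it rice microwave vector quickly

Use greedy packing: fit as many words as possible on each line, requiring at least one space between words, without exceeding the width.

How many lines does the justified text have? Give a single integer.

Line 1: ['universe'] (min_width=8, slack=4)
Line 2: ['fast', 'cold'] (min_width=9, slack=3)
Line 3: ['milk', 'address'] (min_width=12, slack=0)
Line 4: ['sweet', 'it'] (min_width=8, slack=4)
Line 5: ['rice'] (min_width=4, slack=8)
Line 6: ['microwave'] (min_width=9, slack=3)
Line 7: ['vector'] (min_width=6, slack=6)
Line 8: ['quickly'] (min_width=7, slack=5)
Total lines: 8

Answer: 8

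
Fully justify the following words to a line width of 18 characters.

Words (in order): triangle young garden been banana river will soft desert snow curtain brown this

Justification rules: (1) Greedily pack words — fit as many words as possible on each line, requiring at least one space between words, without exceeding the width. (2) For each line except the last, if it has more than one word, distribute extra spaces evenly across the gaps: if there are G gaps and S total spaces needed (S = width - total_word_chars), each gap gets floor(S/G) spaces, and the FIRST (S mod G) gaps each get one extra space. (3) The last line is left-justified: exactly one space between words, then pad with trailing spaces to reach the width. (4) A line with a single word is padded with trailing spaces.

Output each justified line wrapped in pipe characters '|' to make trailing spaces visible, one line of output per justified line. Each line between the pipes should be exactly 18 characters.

Line 1: ['triangle', 'young'] (min_width=14, slack=4)
Line 2: ['garden', 'been', 'banana'] (min_width=18, slack=0)
Line 3: ['river', 'will', 'soft'] (min_width=15, slack=3)
Line 4: ['desert', 'snow'] (min_width=11, slack=7)
Line 5: ['curtain', 'brown', 'this'] (min_width=18, slack=0)

Answer: |triangle     young|
|garden been banana|
|river   will  soft|
|desert        snow|
|curtain brown this|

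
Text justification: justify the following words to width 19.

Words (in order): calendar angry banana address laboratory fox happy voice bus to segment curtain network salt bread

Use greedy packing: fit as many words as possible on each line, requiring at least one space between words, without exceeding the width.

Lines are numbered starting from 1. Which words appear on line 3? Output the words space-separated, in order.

Answer: laboratory fox

Derivation:
Line 1: ['calendar', 'angry'] (min_width=14, slack=5)
Line 2: ['banana', 'address'] (min_width=14, slack=5)
Line 3: ['laboratory', 'fox'] (min_width=14, slack=5)
Line 4: ['happy', 'voice', 'bus', 'to'] (min_width=18, slack=1)
Line 5: ['segment', 'curtain'] (min_width=15, slack=4)
Line 6: ['network', 'salt', 'bread'] (min_width=18, slack=1)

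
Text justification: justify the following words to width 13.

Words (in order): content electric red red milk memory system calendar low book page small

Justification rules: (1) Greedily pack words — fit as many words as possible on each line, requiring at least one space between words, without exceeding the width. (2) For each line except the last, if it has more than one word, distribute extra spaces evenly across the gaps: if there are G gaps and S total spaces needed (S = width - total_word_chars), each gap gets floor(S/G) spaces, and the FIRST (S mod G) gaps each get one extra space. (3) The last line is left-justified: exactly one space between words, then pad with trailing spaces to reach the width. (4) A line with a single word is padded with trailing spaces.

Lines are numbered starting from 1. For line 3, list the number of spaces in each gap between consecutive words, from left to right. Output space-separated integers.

Line 1: ['content'] (min_width=7, slack=6)
Line 2: ['electric', 'red'] (min_width=12, slack=1)
Line 3: ['red', 'milk'] (min_width=8, slack=5)
Line 4: ['memory', 'system'] (min_width=13, slack=0)
Line 5: ['calendar', 'low'] (min_width=12, slack=1)
Line 6: ['book', 'page'] (min_width=9, slack=4)
Line 7: ['small'] (min_width=5, slack=8)

Answer: 6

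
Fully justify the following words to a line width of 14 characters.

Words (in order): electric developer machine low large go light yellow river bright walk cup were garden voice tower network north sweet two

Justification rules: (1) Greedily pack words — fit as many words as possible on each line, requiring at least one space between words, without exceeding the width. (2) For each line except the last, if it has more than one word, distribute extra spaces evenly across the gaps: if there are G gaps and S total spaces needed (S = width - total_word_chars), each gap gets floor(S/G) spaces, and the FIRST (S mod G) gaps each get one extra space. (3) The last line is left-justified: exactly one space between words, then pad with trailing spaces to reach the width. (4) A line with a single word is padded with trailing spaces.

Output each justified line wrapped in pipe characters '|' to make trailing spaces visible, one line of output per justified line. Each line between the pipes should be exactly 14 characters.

Answer: |electric      |
|developer     |
|machine    low|
|large go light|
|yellow   river|
|bright    walk|
|cup       were|
|garden   voice|
|tower  network|
|north    sweet|
|two           |

Derivation:
Line 1: ['electric'] (min_width=8, slack=6)
Line 2: ['developer'] (min_width=9, slack=5)
Line 3: ['machine', 'low'] (min_width=11, slack=3)
Line 4: ['large', 'go', 'light'] (min_width=14, slack=0)
Line 5: ['yellow', 'river'] (min_width=12, slack=2)
Line 6: ['bright', 'walk'] (min_width=11, slack=3)
Line 7: ['cup', 'were'] (min_width=8, slack=6)
Line 8: ['garden', 'voice'] (min_width=12, slack=2)
Line 9: ['tower', 'network'] (min_width=13, slack=1)
Line 10: ['north', 'sweet'] (min_width=11, slack=3)
Line 11: ['two'] (min_width=3, slack=11)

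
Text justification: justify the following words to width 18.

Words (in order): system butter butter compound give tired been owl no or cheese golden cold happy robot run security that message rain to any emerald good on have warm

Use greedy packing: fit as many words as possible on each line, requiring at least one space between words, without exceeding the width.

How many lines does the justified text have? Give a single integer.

Answer: 9

Derivation:
Line 1: ['system', 'butter'] (min_width=13, slack=5)
Line 2: ['butter', 'compound'] (min_width=15, slack=3)
Line 3: ['give', 'tired', 'been'] (min_width=15, slack=3)
Line 4: ['owl', 'no', 'or', 'cheese'] (min_width=16, slack=2)
Line 5: ['golden', 'cold', 'happy'] (min_width=17, slack=1)
Line 6: ['robot', 'run', 'security'] (min_width=18, slack=0)
Line 7: ['that', 'message', 'rain'] (min_width=17, slack=1)
Line 8: ['to', 'any', 'emerald'] (min_width=14, slack=4)
Line 9: ['good', 'on', 'have', 'warm'] (min_width=17, slack=1)
Total lines: 9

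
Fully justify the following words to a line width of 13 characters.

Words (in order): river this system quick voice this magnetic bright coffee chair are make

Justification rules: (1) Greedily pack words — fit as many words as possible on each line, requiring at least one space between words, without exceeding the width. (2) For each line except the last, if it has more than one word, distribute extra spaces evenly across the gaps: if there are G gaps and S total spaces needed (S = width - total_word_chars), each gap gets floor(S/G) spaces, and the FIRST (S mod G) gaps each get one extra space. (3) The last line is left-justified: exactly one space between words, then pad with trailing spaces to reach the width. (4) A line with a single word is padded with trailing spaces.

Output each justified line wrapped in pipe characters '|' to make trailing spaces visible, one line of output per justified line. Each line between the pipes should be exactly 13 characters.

Line 1: ['river', 'this'] (min_width=10, slack=3)
Line 2: ['system', 'quick'] (min_width=12, slack=1)
Line 3: ['voice', 'this'] (min_width=10, slack=3)
Line 4: ['magnetic'] (min_width=8, slack=5)
Line 5: ['bright', 'coffee'] (min_width=13, slack=0)
Line 6: ['chair', 'are'] (min_width=9, slack=4)
Line 7: ['make'] (min_width=4, slack=9)

Answer: |river    this|
|system  quick|
|voice    this|
|magnetic     |
|bright coffee|
|chair     are|
|make         |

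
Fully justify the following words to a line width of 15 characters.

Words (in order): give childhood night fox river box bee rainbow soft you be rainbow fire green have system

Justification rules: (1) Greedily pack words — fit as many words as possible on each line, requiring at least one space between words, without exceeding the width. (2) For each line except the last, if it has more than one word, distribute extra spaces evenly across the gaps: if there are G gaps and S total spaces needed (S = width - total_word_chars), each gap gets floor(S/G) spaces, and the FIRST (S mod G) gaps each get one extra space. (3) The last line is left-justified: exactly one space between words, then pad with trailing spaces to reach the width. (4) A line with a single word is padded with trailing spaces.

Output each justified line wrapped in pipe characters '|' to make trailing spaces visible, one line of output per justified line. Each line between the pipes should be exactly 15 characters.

Line 1: ['give', 'childhood'] (min_width=14, slack=1)
Line 2: ['night', 'fox', 'river'] (min_width=15, slack=0)
Line 3: ['box', 'bee', 'rainbow'] (min_width=15, slack=0)
Line 4: ['soft', 'you', 'be'] (min_width=11, slack=4)
Line 5: ['rainbow', 'fire'] (min_width=12, slack=3)
Line 6: ['green', 'have'] (min_width=10, slack=5)
Line 7: ['system'] (min_width=6, slack=9)

Answer: |give  childhood|
|night fox river|
|box bee rainbow|
|soft   you   be|
|rainbow    fire|
|green      have|
|system         |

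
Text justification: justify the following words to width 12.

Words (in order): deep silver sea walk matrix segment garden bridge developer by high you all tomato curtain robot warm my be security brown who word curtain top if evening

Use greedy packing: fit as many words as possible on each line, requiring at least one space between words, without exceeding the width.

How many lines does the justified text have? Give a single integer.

Line 1: ['deep', 'silver'] (min_width=11, slack=1)
Line 2: ['sea', 'walk'] (min_width=8, slack=4)
Line 3: ['matrix'] (min_width=6, slack=6)
Line 4: ['segment'] (min_width=7, slack=5)
Line 5: ['garden'] (min_width=6, slack=6)
Line 6: ['bridge'] (min_width=6, slack=6)
Line 7: ['developer', 'by'] (min_width=12, slack=0)
Line 8: ['high', 'you', 'all'] (min_width=12, slack=0)
Line 9: ['tomato'] (min_width=6, slack=6)
Line 10: ['curtain'] (min_width=7, slack=5)
Line 11: ['robot', 'warm'] (min_width=10, slack=2)
Line 12: ['my', 'be'] (min_width=5, slack=7)
Line 13: ['security'] (min_width=8, slack=4)
Line 14: ['brown', 'who'] (min_width=9, slack=3)
Line 15: ['word', 'curtain'] (min_width=12, slack=0)
Line 16: ['top', 'if'] (min_width=6, slack=6)
Line 17: ['evening'] (min_width=7, slack=5)
Total lines: 17

Answer: 17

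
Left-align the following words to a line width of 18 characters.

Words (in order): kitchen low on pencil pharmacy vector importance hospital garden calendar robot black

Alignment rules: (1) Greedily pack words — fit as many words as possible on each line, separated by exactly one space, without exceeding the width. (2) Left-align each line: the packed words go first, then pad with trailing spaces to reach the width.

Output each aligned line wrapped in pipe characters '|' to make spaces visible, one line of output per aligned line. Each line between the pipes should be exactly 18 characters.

Answer: |kitchen low on    |
|pencil pharmacy   |
|vector importance |
|hospital garden   |
|calendar robot    |
|black             |

Derivation:
Line 1: ['kitchen', 'low', 'on'] (min_width=14, slack=4)
Line 2: ['pencil', 'pharmacy'] (min_width=15, slack=3)
Line 3: ['vector', 'importance'] (min_width=17, slack=1)
Line 4: ['hospital', 'garden'] (min_width=15, slack=3)
Line 5: ['calendar', 'robot'] (min_width=14, slack=4)
Line 6: ['black'] (min_width=5, slack=13)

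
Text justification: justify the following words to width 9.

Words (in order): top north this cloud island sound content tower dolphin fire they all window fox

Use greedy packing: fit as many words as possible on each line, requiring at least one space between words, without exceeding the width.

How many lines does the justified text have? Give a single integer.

Line 1: ['top', 'north'] (min_width=9, slack=0)
Line 2: ['this'] (min_width=4, slack=5)
Line 3: ['cloud'] (min_width=5, slack=4)
Line 4: ['island'] (min_width=6, slack=3)
Line 5: ['sound'] (min_width=5, slack=4)
Line 6: ['content'] (min_width=7, slack=2)
Line 7: ['tower'] (min_width=5, slack=4)
Line 8: ['dolphin'] (min_width=7, slack=2)
Line 9: ['fire', 'they'] (min_width=9, slack=0)
Line 10: ['all'] (min_width=3, slack=6)
Line 11: ['window'] (min_width=6, slack=3)
Line 12: ['fox'] (min_width=3, slack=6)
Total lines: 12

Answer: 12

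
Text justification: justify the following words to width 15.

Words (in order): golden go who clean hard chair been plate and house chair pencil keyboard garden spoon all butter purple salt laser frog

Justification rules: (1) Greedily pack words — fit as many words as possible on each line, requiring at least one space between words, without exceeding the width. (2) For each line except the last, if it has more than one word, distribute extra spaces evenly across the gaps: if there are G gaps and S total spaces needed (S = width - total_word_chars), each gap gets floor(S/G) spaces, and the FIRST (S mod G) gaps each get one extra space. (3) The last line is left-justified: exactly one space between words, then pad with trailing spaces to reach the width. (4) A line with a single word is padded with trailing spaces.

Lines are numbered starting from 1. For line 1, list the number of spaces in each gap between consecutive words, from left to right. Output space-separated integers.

Line 1: ['golden', 'go', 'who'] (min_width=13, slack=2)
Line 2: ['clean', 'hard'] (min_width=10, slack=5)
Line 3: ['chair', 'been'] (min_width=10, slack=5)
Line 4: ['plate', 'and', 'house'] (min_width=15, slack=0)
Line 5: ['chair', 'pencil'] (min_width=12, slack=3)
Line 6: ['keyboard', 'garden'] (min_width=15, slack=0)
Line 7: ['spoon', 'all'] (min_width=9, slack=6)
Line 8: ['butter', 'purple'] (min_width=13, slack=2)
Line 9: ['salt', 'laser', 'frog'] (min_width=15, slack=0)

Answer: 2 2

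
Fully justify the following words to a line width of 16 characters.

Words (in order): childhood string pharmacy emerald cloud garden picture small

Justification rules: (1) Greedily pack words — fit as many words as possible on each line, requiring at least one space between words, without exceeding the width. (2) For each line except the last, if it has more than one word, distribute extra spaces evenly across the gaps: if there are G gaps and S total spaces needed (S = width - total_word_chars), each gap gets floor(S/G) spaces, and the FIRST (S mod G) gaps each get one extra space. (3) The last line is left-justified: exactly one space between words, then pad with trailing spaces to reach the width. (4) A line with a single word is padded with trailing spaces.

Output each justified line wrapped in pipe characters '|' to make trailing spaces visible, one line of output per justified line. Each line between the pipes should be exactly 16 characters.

Line 1: ['childhood', 'string'] (min_width=16, slack=0)
Line 2: ['pharmacy', 'emerald'] (min_width=16, slack=0)
Line 3: ['cloud', 'garden'] (min_width=12, slack=4)
Line 4: ['picture', 'small'] (min_width=13, slack=3)

Answer: |childhood string|
|pharmacy emerald|
|cloud     garden|
|picture small   |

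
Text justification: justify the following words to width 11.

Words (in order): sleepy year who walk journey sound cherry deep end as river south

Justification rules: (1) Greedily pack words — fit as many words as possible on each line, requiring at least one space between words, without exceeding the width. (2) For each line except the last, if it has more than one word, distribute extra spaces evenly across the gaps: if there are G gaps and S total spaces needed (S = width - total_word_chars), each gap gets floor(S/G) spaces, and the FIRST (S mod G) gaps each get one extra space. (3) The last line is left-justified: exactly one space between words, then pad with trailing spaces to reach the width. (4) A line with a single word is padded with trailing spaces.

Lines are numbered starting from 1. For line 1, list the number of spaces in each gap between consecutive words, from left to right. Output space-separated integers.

Answer: 1

Derivation:
Line 1: ['sleepy', 'year'] (min_width=11, slack=0)
Line 2: ['who', 'walk'] (min_width=8, slack=3)
Line 3: ['journey'] (min_width=7, slack=4)
Line 4: ['sound'] (min_width=5, slack=6)
Line 5: ['cherry', 'deep'] (min_width=11, slack=0)
Line 6: ['end', 'as'] (min_width=6, slack=5)
Line 7: ['river', 'south'] (min_width=11, slack=0)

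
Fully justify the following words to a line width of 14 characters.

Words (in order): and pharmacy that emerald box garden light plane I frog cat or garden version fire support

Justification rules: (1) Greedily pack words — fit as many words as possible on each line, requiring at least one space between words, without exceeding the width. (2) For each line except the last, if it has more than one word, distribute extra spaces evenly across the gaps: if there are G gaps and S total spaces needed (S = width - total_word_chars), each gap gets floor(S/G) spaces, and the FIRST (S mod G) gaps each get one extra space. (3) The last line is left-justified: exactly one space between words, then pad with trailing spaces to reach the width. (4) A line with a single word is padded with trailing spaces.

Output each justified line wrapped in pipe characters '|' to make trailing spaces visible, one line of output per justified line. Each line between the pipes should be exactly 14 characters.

Answer: |and   pharmacy|
|that   emerald|
|box     garden|
|light  plane I|
|frog   cat  or|
|garden version|
|fire support  |

Derivation:
Line 1: ['and', 'pharmacy'] (min_width=12, slack=2)
Line 2: ['that', 'emerald'] (min_width=12, slack=2)
Line 3: ['box', 'garden'] (min_width=10, slack=4)
Line 4: ['light', 'plane', 'I'] (min_width=13, slack=1)
Line 5: ['frog', 'cat', 'or'] (min_width=11, slack=3)
Line 6: ['garden', 'version'] (min_width=14, slack=0)
Line 7: ['fire', 'support'] (min_width=12, slack=2)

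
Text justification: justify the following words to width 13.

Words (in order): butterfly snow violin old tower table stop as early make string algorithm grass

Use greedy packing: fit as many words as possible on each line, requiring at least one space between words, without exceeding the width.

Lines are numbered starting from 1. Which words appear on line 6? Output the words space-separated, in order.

Line 1: ['butterfly'] (min_width=9, slack=4)
Line 2: ['snow', 'violin'] (min_width=11, slack=2)
Line 3: ['old', 'tower'] (min_width=9, slack=4)
Line 4: ['table', 'stop', 'as'] (min_width=13, slack=0)
Line 5: ['early', 'make'] (min_width=10, slack=3)
Line 6: ['string'] (min_width=6, slack=7)
Line 7: ['algorithm'] (min_width=9, slack=4)
Line 8: ['grass'] (min_width=5, slack=8)

Answer: string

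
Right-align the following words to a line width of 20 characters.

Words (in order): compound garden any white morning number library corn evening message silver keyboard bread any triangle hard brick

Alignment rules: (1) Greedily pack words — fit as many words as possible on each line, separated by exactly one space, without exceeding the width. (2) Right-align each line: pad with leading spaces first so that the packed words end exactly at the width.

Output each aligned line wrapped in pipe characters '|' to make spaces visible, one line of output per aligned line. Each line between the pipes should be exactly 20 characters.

Answer: | compound garden any|
|white morning number|
|library corn evening|
|      message silver|
|  keyboard bread any|
| triangle hard brick|

Derivation:
Line 1: ['compound', 'garden', 'any'] (min_width=19, slack=1)
Line 2: ['white', 'morning', 'number'] (min_width=20, slack=0)
Line 3: ['library', 'corn', 'evening'] (min_width=20, slack=0)
Line 4: ['message', 'silver'] (min_width=14, slack=6)
Line 5: ['keyboard', 'bread', 'any'] (min_width=18, slack=2)
Line 6: ['triangle', 'hard', 'brick'] (min_width=19, slack=1)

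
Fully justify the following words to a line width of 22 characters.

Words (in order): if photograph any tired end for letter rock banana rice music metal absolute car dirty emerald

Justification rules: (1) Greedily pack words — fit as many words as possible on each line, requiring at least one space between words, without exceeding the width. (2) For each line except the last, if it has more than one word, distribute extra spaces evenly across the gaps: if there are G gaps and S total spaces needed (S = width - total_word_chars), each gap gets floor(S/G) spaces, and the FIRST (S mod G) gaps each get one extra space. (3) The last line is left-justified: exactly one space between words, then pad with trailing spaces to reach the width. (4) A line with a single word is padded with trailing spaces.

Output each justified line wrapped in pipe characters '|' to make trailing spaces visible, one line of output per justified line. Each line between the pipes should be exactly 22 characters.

Line 1: ['if', 'photograph', 'any'] (min_width=17, slack=5)
Line 2: ['tired', 'end', 'for', 'letter'] (min_width=20, slack=2)
Line 3: ['rock', 'banana', 'rice', 'music'] (min_width=22, slack=0)
Line 4: ['metal', 'absolute', 'car'] (min_width=18, slack=4)
Line 5: ['dirty', 'emerald'] (min_width=13, slack=9)

Answer: |if    photograph   any|
|tired  end  for letter|
|rock banana rice music|
|metal   absolute   car|
|dirty emerald         |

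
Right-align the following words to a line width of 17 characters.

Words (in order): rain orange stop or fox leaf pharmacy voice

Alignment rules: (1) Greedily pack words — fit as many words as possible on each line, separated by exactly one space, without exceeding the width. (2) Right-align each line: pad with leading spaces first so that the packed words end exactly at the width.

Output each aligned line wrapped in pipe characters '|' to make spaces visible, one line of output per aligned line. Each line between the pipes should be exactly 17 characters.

Line 1: ['rain', 'orange', 'stop'] (min_width=16, slack=1)
Line 2: ['or', 'fox', 'leaf'] (min_width=11, slack=6)
Line 3: ['pharmacy', 'voice'] (min_width=14, slack=3)

Answer: | rain orange stop|
|      or fox leaf|
|   pharmacy voice|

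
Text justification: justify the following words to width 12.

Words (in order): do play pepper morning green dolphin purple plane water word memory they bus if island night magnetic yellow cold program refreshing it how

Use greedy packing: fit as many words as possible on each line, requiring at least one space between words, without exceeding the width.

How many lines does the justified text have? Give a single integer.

Line 1: ['do', 'play'] (min_width=7, slack=5)
Line 2: ['pepper'] (min_width=6, slack=6)
Line 3: ['morning'] (min_width=7, slack=5)
Line 4: ['green'] (min_width=5, slack=7)
Line 5: ['dolphin'] (min_width=7, slack=5)
Line 6: ['purple', 'plane'] (min_width=12, slack=0)
Line 7: ['water', 'word'] (min_width=10, slack=2)
Line 8: ['memory', 'they'] (min_width=11, slack=1)
Line 9: ['bus', 'if'] (min_width=6, slack=6)
Line 10: ['island', 'night'] (min_width=12, slack=0)
Line 11: ['magnetic'] (min_width=8, slack=4)
Line 12: ['yellow', 'cold'] (min_width=11, slack=1)
Line 13: ['program'] (min_width=7, slack=5)
Line 14: ['refreshing'] (min_width=10, slack=2)
Line 15: ['it', 'how'] (min_width=6, slack=6)
Total lines: 15

Answer: 15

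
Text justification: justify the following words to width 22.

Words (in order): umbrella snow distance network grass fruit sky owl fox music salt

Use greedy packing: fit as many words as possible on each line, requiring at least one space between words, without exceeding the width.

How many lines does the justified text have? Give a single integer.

Answer: 3

Derivation:
Line 1: ['umbrella', 'snow', 'distance'] (min_width=22, slack=0)
Line 2: ['network', 'grass', 'fruit'] (min_width=19, slack=3)
Line 3: ['sky', 'owl', 'fox', 'music', 'salt'] (min_width=22, slack=0)
Total lines: 3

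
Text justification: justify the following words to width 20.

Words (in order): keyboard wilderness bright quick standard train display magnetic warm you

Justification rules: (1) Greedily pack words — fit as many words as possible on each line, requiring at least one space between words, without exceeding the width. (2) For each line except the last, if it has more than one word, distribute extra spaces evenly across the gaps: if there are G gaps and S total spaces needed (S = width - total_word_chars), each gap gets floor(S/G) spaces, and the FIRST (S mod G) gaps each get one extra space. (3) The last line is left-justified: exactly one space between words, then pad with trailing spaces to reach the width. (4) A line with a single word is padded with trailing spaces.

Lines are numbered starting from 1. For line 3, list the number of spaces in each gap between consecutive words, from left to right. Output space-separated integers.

Answer: 7

Derivation:
Line 1: ['keyboard', 'wilderness'] (min_width=19, slack=1)
Line 2: ['bright', 'quick'] (min_width=12, slack=8)
Line 3: ['standard', 'train'] (min_width=14, slack=6)
Line 4: ['display', 'magnetic'] (min_width=16, slack=4)
Line 5: ['warm', 'you'] (min_width=8, slack=12)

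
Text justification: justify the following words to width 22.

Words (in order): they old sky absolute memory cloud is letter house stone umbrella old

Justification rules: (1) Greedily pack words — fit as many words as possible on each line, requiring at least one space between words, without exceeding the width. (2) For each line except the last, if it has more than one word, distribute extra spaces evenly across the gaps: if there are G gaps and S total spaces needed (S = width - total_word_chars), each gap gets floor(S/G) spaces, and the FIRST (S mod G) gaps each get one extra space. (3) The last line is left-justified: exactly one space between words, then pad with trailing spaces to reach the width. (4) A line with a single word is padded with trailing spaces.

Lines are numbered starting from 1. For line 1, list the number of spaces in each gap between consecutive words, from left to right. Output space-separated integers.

Line 1: ['they', 'old', 'sky', 'absolute'] (min_width=21, slack=1)
Line 2: ['memory', 'cloud', 'is', 'letter'] (min_width=22, slack=0)
Line 3: ['house', 'stone', 'umbrella'] (min_width=20, slack=2)
Line 4: ['old'] (min_width=3, slack=19)

Answer: 2 1 1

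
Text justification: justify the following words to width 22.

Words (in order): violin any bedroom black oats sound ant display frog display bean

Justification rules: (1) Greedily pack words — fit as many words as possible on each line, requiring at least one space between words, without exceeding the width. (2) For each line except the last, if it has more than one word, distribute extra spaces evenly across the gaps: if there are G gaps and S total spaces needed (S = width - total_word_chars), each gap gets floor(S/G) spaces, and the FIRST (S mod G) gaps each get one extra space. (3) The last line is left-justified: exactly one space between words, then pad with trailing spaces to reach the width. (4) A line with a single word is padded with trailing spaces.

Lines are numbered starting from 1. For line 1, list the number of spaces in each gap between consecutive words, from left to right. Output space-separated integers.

Line 1: ['violin', 'any', 'bedroom'] (min_width=18, slack=4)
Line 2: ['black', 'oats', 'sound', 'ant'] (min_width=20, slack=2)
Line 3: ['display', 'frog', 'display'] (min_width=20, slack=2)
Line 4: ['bean'] (min_width=4, slack=18)

Answer: 3 3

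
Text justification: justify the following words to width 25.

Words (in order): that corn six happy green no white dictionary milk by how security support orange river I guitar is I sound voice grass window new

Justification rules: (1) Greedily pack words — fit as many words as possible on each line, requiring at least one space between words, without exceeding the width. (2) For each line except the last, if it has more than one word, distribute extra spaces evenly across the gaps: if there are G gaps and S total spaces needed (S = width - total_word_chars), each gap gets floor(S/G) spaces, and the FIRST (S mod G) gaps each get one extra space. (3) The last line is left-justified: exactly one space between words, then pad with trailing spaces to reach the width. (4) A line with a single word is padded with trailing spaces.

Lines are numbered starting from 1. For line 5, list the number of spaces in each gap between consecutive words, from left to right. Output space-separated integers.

Answer: 3 3 3

Derivation:
Line 1: ['that', 'corn', 'six', 'happy', 'green'] (min_width=25, slack=0)
Line 2: ['no', 'white', 'dictionary', 'milk'] (min_width=24, slack=1)
Line 3: ['by', 'how', 'security', 'support'] (min_width=23, slack=2)
Line 4: ['orange', 'river', 'I', 'guitar', 'is'] (min_width=24, slack=1)
Line 5: ['I', 'sound', 'voice', 'grass'] (min_width=19, slack=6)
Line 6: ['window', 'new'] (min_width=10, slack=15)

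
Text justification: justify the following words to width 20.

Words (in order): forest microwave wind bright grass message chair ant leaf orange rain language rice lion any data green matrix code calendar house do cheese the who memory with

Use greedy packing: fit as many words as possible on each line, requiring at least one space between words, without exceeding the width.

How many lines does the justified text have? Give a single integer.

Line 1: ['forest', 'microwave'] (min_width=16, slack=4)
Line 2: ['wind', 'bright', 'grass'] (min_width=17, slack=3)
Line 3: ['message', 'chair', 'ant'] (min_width=17, slack=3)
Line 4: ['leaf', 'orange', 'rain'] (min_width=16, slack=4)
Line 5: ['language', 'rice', 'lion'] (min_width=18, slack=2)
Line 6: ['any', 'data', 'green'] (min_width=14, slack=6)
Line 7: ['matrix', 'code', 'calendar'] (min_width=20, slack=0)
Line 8: ['house', 'do', 'cheese', 'the'] (min_width=19, slack=1)
Line 9: ['who', 'memory', 'with'] (min_width=15, slack=5)
Total lines: 9

Answer: 9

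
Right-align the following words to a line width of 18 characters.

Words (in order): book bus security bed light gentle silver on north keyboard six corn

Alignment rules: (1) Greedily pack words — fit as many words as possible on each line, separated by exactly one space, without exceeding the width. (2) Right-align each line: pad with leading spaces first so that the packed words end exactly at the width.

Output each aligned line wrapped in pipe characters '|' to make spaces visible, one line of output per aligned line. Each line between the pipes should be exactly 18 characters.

Answer: | book bus security|
|  bed light gentle|
|   silver on north|
| keyboard six corn|

Derivation:
Line 1: ['book', 'bus', 'security'] (min_width=17, slack=1)
Line 2: ['bed', 'light', 'gentle'] (min_width=16, slack=2)
Line 3: ['silver', 'on', 'north'] (min_width=15, slack=3)
Line 4: ['keyboard', 'six', 'corn'] (min_width=17, slack=1)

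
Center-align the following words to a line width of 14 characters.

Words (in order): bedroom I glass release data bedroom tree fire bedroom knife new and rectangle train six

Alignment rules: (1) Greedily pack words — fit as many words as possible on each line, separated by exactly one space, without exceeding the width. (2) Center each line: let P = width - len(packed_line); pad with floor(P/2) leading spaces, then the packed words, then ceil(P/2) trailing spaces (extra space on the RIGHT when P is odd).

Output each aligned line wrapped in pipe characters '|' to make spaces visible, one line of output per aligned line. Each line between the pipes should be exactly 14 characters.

Line 1: ['bedroom', 'I'] (min_width=9, slack=5)
Line 2: ['glass', 'release'] (min_width=13, slack=1)
Line 3: ['data', 'bedroom'] (min_width=12, slack=2)
Line 4: ['tree', 'fire'] (min_width=9, slack=5)
Line 5: ['bedroom', 'knife'] (min_width=13, slack=1)
Line 6: ['new', 'and'] (min_width=7, slack=7)
Line 7: ['rectangle'] (min_width=9, slack=5)
Line 8: ['train', 'six'] (min_width=9, slack=5)

Answer: |  bedroom I   |
|glass release |
| data bedroom |
|  tree fire   |
|bedroom knife |
|   new and    |
|  rectangle   |
|  train six   |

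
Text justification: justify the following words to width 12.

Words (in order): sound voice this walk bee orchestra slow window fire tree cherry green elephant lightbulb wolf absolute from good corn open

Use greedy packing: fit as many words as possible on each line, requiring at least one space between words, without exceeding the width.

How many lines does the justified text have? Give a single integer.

Line 1: ['sound', 'voice'] (min_width=11, slack=1)
Line 2: ['this', 'walk'] (min_width=9, slack=3)
Line 3: ['bee'] (min_width=3, slack=9)
Line 4: ['orchestra'] (min_width=9, slack=3)
Line 5: ['slow', 'window'] (min_width=11, slack=1)
Line 6: ['fire', 'tree'] (min_width=9, slack=3)
Line 7: ['cherry', 'green'] (min_width=12, slack=0)
Line 8: ['elephant'] (min_width=8, slack=4)
Line 9: ['lightbulb'] (min_width=9, slack=3)
Line 10: ['wolf'] (min_width=4, slack=8)
Line 11: ['absolute'] (min_width=8, slack=4)
Line 12: ['from', 'good'] (min_width=9, slack=3)
Line 13: ['corn', 'open'] (min_width=9, slack=3)
Total lines: 13

Answer: 13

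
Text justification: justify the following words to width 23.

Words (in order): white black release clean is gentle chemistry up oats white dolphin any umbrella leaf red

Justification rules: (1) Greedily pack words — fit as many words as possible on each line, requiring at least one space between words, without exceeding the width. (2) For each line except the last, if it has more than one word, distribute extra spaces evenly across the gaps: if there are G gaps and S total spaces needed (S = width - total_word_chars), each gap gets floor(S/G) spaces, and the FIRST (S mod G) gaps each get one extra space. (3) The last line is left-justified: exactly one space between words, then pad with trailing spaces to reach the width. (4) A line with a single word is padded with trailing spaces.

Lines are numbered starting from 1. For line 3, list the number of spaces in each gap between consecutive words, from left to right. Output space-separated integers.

Line 1: ['white', 'black', 'release'] (min_width=19, slack=4)
Line 2: ['clean', 'is', 'gentle'] (min_width=15, slack=8)
Line 3: ['chemistry', 'up', 'oats', 'white'] (min_width=23, slack=0)
Line 4: ['dolphin', 'any', 'umbrella'] (min_width=20, slack=3)
Line 5: ['leaf', 'red'] (min_width=8, slack=15)

Answer: 1 1 1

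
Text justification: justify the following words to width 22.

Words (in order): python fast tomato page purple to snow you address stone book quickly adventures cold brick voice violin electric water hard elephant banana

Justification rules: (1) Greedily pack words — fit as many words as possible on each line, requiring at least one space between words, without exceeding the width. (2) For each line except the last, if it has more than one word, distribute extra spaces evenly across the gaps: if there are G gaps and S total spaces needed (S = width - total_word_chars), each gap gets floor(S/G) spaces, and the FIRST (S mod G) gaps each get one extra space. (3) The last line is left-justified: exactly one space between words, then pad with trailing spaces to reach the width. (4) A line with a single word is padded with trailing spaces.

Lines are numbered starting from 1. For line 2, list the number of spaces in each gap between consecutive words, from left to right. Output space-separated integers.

Answer: 2 2 2

Derivation:
Line 1: ['python', 'fast', 'tomato'] (min_width=18, slack=4)
Line 2: ['page', 'purple', 'to', 'snow'] (min_width=19, slack=3)
Line 3: ['you', 'address', 'stone', 'book'] (min_width=22, slack=0)
Line 4: ['quickly', 'adventures'] (min_width=18, slack=4)
Line 5: ['cold', 'brick', 'voice'] (min_width=16, slack=6)
Line 6: ['violin', 'electric', 'water'] (min_width=21, slack=1)
Line 7: ['hard', 'elephant', 'banana'] (min_width=20, slack=2)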